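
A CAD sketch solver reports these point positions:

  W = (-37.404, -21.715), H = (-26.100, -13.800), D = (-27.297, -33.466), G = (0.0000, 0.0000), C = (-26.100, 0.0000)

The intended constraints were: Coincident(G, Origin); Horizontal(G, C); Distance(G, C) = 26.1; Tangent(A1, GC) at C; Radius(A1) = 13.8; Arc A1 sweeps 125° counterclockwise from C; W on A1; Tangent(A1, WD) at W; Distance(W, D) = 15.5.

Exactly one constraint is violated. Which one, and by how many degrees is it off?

Tangent(A1, WD) at W — off by 5.70°.

G = (0.00, 0.00) ✓; G.y = 0.00, C.y = 0.00 ✓; |GC| = 26.10 ✓; ∠(HC, CG) = 90.00° ✓; |HC| = 13.80 ✓; bearing(H→W) − bearing(H→C) = 125.0° ✓; |HW| = 13.80 ✓; ∠(HW, WD) = 84.30° ✗; |WD| = 15.50 ✓.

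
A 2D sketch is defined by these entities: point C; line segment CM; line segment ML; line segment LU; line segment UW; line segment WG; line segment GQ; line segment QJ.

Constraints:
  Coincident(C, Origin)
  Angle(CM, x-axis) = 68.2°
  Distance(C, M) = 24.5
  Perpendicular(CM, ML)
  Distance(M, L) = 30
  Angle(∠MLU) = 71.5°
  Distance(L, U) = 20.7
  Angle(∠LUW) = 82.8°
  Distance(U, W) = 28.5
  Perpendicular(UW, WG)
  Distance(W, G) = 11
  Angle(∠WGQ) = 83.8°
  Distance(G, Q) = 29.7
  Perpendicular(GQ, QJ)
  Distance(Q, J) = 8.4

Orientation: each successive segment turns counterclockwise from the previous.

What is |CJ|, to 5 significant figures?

23.693

C is at the origin; CM runs at 68.2° with length 24.5, so M = (9.0985, 22.748). CM ⟂ ML, so ML runs at 158.20°; with |ML| = 30.0, L = (-18.756, 33.889). ∠MLU = 71.5° gives LU at -93.300° from the x-axis; with |LU| = 20.7, U = (-19.948, 13.223). ∠LUW = 82.8° gives UW at 3.9000° from the x-axis; with |UW| = 28.5, W = (8.4864, 15.162). UW is perpendicular to WG, so WG runs at 93.900°; with |WG| = 11.0, G = (7.7382, 26.136). ∠WGQ = 83.8° gives GQ at -169.90° from the x-axis; with |GQ| = 29.7, Q = (-21.502, 20.928). GQ is perpendicular to QJ, so QJ runs at -79.900°; with |QJ| = 8.4, J = (-20.028, 12.658). Then |CJ| = |J − C| = 23.693.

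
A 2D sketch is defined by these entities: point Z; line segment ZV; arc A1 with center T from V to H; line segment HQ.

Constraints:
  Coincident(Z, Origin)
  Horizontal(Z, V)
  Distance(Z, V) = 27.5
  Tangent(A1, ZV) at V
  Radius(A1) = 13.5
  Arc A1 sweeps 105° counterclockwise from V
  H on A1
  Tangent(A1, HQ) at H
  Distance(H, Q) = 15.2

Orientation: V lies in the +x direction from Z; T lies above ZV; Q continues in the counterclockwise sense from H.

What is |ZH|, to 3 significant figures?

44.0

Z is at the origin; Z and V share the same y with |ZV| = 27.5 and V on the +x side, so V = (27.5, 0.00). The tangent condition forces TV to be normal to ZV, so T = V + (0, 13.5) = (27.5, 13.5). On A1, V sits at bearing -90° from T; a 105° counterclockwise sweep puts H at bearing 15°, so H = T + 13.5·(cos 15°, sin 15°) = (40.5, 17.0). Then |ZH| = |H − Z| = 44.0.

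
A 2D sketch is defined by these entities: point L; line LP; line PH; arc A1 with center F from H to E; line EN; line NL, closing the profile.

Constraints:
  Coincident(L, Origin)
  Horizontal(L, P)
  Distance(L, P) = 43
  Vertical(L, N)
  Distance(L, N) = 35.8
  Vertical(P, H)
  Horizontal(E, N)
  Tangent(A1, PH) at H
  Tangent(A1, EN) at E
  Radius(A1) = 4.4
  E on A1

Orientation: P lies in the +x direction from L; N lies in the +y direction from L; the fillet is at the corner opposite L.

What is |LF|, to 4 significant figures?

49.76

L is at the origin; LP is horizontal with |LP| = 43.0 and P on the +x side, so P = (43.00, 0.000). L and N share the same x with |LN| = 35.8 and N on the +y side, so N = (0.000, 35.80). The virtual corner opposite L is at (43.00, 35.80). A1 meets PH tangentially, so FH is at right angles to PH and A1 meets EN tangentially, so FE is at right angles to EN, with radius 4.4, so the center F sits 4.4 in from both sides at F = (38.60, 31.40). Then |LF| = |F − L| = 49.76.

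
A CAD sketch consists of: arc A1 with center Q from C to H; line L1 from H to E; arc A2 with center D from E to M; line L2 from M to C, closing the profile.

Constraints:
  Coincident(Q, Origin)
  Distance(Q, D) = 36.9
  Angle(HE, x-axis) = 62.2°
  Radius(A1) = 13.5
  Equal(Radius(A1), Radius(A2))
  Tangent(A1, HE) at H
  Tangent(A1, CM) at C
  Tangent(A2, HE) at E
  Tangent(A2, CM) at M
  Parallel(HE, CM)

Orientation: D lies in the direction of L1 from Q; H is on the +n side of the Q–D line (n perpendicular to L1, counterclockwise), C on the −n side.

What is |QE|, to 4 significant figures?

39.29

The slot axis is L1's direction at 62.2°, so u = (cos 62.2°, sin 62.2°) = (0.4664, 0.8846) and n = (−sin 62.2°, cos 62.2°) = (-0.8846, 0.4664). Q is at the origin and D lies 36.9 along u from Q, so D = 36.9·u = (17.21, 32.64). Tangency of A1 to both parallel lines with radius 13.5 puts H and C at Q ± 13.5·n: H = (-11.94, 6.296), C = (11.94, -6.296). Equal radii place E and M the same way about D: E = D + 13.5·n = (5.268, 38.94), M = D − 13.5·n = (29.15, 26.34). Then |QE| = |E − Q| = 39.29.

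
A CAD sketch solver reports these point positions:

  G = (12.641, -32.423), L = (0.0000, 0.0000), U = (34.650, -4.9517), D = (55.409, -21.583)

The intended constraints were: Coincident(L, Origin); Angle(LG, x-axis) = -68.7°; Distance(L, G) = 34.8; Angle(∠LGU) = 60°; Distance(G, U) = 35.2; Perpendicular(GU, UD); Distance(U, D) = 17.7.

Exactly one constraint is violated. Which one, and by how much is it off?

Distance(U, D) = 17.7 — off by 8.90.

L = (0.00, 0.00) ✓; LG at -68.70° ✓; |LG| = 34.80 ✓; ∠LGU = 60.00° ✓; |GU| = 35.20 ✓; ∠(GU, UD) = 90.00° ✓; |UD| = 26.60 ✗.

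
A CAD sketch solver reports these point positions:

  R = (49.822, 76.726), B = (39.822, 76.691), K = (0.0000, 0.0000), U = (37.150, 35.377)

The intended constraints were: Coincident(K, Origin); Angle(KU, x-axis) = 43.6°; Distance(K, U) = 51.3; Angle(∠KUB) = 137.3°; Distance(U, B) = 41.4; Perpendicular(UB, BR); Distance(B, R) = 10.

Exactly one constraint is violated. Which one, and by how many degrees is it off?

Perpendicular(UB, BR) — off by 3.90°.

K = (0.00, 0.00) ✓; KU at 43.60° ✓; |KU| = 51.30 ✓; ∠KUB = 137.3° ✓; |UB| = 41.40 ✓; ∠(UB, BR) = 86.10° ✗; |BR| = 10.00 ✓.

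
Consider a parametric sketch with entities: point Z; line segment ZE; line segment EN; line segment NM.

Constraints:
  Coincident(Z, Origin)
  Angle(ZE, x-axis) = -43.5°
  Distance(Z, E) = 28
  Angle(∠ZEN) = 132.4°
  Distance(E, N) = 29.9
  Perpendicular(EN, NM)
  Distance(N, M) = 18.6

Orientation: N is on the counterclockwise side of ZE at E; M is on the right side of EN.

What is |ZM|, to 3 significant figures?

62.6

Z is at the origin; ZE runs at -43.5° with length 28.0, so E = 28.0·(cos -43.5°, sin -43.5°) = (20.3, -19.3). ∠ZEN = 132.4°, so EN runs at -43.5° + (180° − 132.4°) = 4.10° from the x-axis; with |EN| = 29.9, N = E + 29.9·(cos 4.10°, sin 4.10°) = (50.1, -17.1). EN is perpendicular to NM; with |NM| = 18.6 on the right of EN, M = N + 18.6·(0.0715, -0.997) = (51.5, -35.7). Then |ZM| = |M − Z| = 62.6.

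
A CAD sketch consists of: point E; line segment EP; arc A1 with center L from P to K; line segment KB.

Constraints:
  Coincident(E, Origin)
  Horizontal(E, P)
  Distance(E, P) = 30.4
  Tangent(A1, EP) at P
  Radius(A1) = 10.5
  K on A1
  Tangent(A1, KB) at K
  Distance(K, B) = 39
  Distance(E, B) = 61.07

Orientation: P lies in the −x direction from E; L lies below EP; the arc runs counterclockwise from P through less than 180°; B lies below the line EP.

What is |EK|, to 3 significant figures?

42.6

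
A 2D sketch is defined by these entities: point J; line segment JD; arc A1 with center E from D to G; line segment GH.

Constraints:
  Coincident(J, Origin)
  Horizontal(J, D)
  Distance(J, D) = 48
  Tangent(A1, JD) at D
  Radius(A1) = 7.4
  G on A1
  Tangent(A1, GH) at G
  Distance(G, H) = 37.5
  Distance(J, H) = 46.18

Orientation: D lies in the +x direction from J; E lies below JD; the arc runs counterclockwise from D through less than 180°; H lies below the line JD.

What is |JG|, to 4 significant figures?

41.50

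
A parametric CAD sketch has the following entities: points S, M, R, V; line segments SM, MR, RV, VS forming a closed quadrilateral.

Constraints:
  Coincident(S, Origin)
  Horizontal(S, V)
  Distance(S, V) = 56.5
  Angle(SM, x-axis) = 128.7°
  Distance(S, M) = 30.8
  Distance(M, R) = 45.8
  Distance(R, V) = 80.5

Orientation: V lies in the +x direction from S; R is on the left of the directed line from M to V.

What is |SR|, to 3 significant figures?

62.7

S is at the origin; SV is horizontal with |SV| = 56.5 and V in +x, so V = (56.5, 0). SM runs at 128.7° with |SM| = 30.8, so M = (-19.3, 24.0). R is determined by |MR| = 45.8 and |RV| = 80.5 together: it lies at the intersection of circle(M, 45.8) and circle(V, 80.5). With |MV| = 79.5, the foot of the radical line on MV is 12.2 from M and the perpendicular offset is √(45.8² − 12.2²) = 44.2. Taking the left-of-MV solution: R = (5.70, 62.4).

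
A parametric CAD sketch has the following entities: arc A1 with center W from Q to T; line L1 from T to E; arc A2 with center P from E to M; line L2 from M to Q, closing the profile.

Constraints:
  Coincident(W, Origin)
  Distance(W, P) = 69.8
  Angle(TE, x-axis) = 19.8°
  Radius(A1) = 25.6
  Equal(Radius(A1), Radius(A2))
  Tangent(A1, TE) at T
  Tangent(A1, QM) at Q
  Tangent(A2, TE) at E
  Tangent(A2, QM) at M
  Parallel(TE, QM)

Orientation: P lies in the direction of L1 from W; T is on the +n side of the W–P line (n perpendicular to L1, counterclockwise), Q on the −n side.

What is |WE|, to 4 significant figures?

74.35

Tangency of A1 to both parallel lines with radius 25.6 puts T and Q at W ± 25.6·n: T = (-8.672, 24.09), Q = (8.672, -24.09). Equal radii place E and M the same way about P: E = P + 25.6·n = (57.00, 47.73), M = P − 25.6·n = (74.35, -0.4426). Then |WE| = |E − W| = 74.35.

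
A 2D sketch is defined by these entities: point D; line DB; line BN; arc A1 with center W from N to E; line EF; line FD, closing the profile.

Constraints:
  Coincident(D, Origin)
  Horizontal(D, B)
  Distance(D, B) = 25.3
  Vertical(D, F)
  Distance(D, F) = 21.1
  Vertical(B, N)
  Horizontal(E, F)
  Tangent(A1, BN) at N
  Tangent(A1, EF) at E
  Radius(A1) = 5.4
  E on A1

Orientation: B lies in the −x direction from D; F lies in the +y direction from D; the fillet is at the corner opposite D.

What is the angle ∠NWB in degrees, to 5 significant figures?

71.019°

The virtual corner opposite D is at (-25.300, 21.100). Tangency of A1 to BN means the radius WN is perpendicular to BN and A1 meets EF tangentially, so WE is at right angles to EF, with radius 5.4, so the center W sits 5.4 in from both sides at W = (-19.900, 15.700). That places the tangent points at N = (-25.300, 15.700) on BN and E = (-19.900, 21.100) on EF. Then cos ∠NWB = WN·WB / (|WN||WB|), giving 71.019°.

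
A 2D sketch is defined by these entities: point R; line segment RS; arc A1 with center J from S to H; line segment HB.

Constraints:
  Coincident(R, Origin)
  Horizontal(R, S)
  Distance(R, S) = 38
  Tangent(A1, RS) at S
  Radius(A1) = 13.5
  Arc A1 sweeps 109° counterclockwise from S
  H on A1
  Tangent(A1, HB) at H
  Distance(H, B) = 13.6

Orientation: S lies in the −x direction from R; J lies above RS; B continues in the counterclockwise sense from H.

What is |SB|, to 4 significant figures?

31.86

R is at the origin; RS is horizontal with |RS| = 38.0 and S on the −x side, so S = (-38.00, 0.000). A1 meets RS tangentially, so JS is at right angles to RS, so J = S + (0, 13.5) = (-38.00, 13.50). On A1, S sits at bearing -90° from J; a 109° counterclockwise sweep puts H at bearing 19°, so H = J + 13.5·(cos 19°, sin 19°) = (-25.24, 17.90). Tangency of A1 to HB means the radius JH is perpendicular to HB, so HB runs along (−sin 19°, cos 19°); with |HB| = 13.6, B = (-29.66, 30.75). Then |SB| = |B − S| = 31.86.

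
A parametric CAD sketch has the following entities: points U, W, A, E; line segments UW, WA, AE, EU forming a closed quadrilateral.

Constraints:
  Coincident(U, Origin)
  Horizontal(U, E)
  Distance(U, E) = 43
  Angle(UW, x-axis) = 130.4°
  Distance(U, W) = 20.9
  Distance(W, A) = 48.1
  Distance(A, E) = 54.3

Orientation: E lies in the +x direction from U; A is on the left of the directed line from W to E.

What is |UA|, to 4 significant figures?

53.76

Checks: UW at 130.4° ✓; |WA| = 48.10 ✓; |AE| = 54.30 ✓.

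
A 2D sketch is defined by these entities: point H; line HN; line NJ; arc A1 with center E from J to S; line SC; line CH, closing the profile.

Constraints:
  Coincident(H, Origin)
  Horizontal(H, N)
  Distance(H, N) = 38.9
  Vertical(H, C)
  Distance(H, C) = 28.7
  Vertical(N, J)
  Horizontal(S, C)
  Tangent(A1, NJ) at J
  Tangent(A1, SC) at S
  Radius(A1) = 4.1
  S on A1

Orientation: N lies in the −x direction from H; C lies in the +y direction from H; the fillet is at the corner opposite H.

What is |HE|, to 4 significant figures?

42.62

H is at the origin; HN is horizontal with |HN| = 38.9 and N on the −x side, so N = (-38.90, 0.000). HC is vertical with |HC| = 28.7 and C on the +y side, so C = (0.000, 28.70). The virtual corner opposite H is at (-38.90, 28.70). The tangent condition forces EJ to be normal to NJ and tangency of A1 to SC means the radius ES is perpendicular to SC, with radius 4.1, so the center E sits 4.1 in from both sides at E = (-34.80, 24.60). Then |HE| = |E − H| = 42.62.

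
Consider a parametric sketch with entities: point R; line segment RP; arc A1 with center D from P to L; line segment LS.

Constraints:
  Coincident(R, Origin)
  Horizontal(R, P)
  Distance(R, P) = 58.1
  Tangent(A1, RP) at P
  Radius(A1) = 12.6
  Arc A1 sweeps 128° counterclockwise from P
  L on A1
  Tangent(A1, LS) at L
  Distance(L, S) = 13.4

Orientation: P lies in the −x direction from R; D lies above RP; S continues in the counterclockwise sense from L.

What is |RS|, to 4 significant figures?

64.34

On A1, P sits at bearing -90° from D; a 128° counterclockwise sweep puts L at bearing 38°, so L = D + 12.6·(cos 38°, sin 38°) = (-48.17, 20.36). Since A1 is tangent to LS there, DL ⟂ LS, so LS runs along (−sin 38°, cos 38°); with |LS| = 13.4, S = (-56.42, 30.92). Then |RS| = |S − R| = 64.34.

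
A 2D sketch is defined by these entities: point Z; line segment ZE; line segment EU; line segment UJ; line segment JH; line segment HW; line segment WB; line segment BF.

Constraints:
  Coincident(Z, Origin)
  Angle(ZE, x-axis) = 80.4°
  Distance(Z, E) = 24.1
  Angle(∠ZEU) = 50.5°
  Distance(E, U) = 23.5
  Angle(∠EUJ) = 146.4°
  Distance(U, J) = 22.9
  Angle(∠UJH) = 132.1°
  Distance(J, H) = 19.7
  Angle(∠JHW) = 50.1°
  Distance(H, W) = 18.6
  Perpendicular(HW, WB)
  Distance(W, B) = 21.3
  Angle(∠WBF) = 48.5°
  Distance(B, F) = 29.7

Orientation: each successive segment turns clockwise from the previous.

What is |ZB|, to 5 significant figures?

29.135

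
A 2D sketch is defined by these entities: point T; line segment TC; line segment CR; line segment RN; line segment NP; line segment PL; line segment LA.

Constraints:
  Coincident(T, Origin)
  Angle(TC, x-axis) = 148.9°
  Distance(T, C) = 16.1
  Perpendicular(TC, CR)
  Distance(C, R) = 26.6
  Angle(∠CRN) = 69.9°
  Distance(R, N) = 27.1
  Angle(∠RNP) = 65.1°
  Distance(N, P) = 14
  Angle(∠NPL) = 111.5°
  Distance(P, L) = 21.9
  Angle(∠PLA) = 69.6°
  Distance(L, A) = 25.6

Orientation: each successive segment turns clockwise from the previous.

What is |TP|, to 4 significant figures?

7.408

T is at the origin; TC runs at 148.9° with length 16.1, so C = (-13.79, 8.316). TC is perpendicular to CR, so CR runs at 58.90°; with |CR| = 26.6, R = (-0.04611, 31.09). ∠CRN = 69.9° gives RN at -51.20° from the x-axis; with |RN| = 27.1, N = (16.93, 9.973). ∠RNP = 65.1° gives NP at -166.1° from the x-axis; with |NP| = 14.0, P = (3.345, 6.610). Then |TP| = |P − T| = 7.408.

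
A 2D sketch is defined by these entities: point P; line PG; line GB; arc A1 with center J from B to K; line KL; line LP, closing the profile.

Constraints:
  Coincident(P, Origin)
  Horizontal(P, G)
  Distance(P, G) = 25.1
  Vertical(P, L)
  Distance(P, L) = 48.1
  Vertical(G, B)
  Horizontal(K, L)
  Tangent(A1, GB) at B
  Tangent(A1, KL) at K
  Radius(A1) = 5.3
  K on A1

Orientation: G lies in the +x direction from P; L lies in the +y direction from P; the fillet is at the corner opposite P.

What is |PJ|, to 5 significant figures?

47.158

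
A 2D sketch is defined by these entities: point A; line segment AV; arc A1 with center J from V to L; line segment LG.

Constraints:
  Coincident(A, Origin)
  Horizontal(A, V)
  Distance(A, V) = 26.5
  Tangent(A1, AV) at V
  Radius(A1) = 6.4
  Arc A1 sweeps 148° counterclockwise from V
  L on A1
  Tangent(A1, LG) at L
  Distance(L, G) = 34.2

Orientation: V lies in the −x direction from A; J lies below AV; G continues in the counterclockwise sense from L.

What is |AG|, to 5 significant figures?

29.964

A is at the origin; AV is horizontal with |AV| = 26.5 and V on the −x side, so V = (-26.500, 0.0000). Tangency of A1 to AV means the radius JV is perpendicular to AV, so J = V + (0, -6.4) = (-26.500, -6.4000). On A1, V sits at bearing 90° from J; a 148° counterclockwise sweep puts L at bearing 238°, so L = J + 6.4·(cos 238°, sin 238°) = (-29.891, -11.828). A1 meets LG tangentially, so JL is at right angles to LG, so LG runs along (−sin 238°, cos 238°); with |LG| = 34.2, G = (-0.88824, -29.951). Then |AG| = |G − A| = 29.964.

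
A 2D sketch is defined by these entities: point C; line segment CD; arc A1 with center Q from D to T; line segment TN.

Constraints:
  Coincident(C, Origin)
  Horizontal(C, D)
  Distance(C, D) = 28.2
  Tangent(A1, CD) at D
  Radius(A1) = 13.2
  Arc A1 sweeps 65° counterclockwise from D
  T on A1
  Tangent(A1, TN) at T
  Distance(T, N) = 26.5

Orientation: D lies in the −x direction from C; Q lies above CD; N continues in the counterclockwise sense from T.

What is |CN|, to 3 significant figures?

32.0

C is at the origin; C and D share the same y with |CD| = 28.2 and D on the −x side, so D = (-28.2, 0.00). Since A1 is tangent to CD there, QD ⟂ CD, so Q = D + (0, 13.2) = (-28.2, 13.2). On A1, D sits at bearing -90° from Q; a 65° counterclockwise sweep puts T at bearing -25°, so T = Q + 13.2·(cos -25°, sin -25°) = (-16.2, 7.62). Tangency of A1 to TN means the radius QT is perpendicular to TN, so TN runs along (−sin -25°, cos -25°); with |TN| = 26.5, N = (-5.04, 31.6). Then |CN| = |N − C| = 32.0.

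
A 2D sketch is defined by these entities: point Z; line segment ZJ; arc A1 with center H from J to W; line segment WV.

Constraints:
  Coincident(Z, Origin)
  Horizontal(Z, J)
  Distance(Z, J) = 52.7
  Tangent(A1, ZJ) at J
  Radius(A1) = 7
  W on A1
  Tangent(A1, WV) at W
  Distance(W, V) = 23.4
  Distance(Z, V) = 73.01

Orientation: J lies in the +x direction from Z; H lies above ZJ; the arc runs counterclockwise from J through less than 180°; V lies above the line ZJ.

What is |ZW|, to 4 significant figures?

59.29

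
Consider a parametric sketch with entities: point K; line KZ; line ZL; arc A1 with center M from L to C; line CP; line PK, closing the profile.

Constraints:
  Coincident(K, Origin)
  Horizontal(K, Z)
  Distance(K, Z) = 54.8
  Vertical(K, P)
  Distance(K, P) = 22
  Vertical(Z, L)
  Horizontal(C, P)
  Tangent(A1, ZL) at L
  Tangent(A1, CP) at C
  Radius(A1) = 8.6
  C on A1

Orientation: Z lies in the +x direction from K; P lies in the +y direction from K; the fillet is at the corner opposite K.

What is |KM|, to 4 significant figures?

48.10

K is at the origin; KZ is horizontal with |KZ| = 54.8 and Z on the +x side, so Z = (54.80, 0.000). K and P share the same x with |KP| = 22.0 and P on the +y side, so P = (0.000, 22.00). The virtual corner opposite K is at (54.80, 22.00). A1 meets ZL tangentially, so ML is at right angles to ZL and since A1 is tangent to CP there, MC ⟂ CP, with radius 8.6, so the center M sits 8.6 in from both sides at M = (46.20, 13.40). Then |KM| = |M − K| = 48.10.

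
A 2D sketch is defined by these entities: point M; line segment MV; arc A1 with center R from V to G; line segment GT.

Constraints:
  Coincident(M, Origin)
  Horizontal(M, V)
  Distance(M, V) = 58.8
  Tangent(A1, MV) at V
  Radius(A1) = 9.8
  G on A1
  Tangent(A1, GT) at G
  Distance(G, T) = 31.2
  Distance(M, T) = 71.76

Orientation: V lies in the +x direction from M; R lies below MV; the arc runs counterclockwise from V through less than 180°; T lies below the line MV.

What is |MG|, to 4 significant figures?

50.91

Checks: ∠(RV, VM) = 90.00° ✓; |RG| = 9.800 ✓; ∠(RG, GT) = 90.00° ✓; |GT| = 31.20 ✓; |MT| = 71.76 ✓.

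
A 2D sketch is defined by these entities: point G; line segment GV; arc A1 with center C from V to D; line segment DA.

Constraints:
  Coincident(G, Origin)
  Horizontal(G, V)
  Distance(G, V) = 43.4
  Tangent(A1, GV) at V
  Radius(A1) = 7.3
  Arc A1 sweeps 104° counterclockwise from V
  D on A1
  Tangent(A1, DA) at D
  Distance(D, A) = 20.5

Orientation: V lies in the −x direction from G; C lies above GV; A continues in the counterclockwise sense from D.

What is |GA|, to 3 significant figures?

50.4

G is at the origin; G and V share the same y with |GV| = 43.4 and V on the −x side, so V = (-43.4, 0.00). A1 meets GV tangentially, so CV is at right angles to GV, so C = V + (0, 7.3) = (-43.4, 7.30). On A1, V sits at bearing -90° from C; a 104° counterclockwise sweep puts D at bearing 14°, so D = C + 7.3·(cos 14°, sin 14°) = (-36.3, 9.07). The tangent condition forces CD to be normal to DA, so DA runs along (−sin 14°, cos 14°); with |DA| = 20.5, A = (-41.3, 29.0). Then |GA| = |A − G| = 50.4.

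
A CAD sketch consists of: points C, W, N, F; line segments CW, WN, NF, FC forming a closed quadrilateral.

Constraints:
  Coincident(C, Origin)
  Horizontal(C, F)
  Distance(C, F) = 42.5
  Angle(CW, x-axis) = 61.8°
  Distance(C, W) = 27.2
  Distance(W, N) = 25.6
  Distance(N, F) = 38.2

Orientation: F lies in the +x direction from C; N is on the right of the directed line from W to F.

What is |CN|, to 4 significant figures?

4.303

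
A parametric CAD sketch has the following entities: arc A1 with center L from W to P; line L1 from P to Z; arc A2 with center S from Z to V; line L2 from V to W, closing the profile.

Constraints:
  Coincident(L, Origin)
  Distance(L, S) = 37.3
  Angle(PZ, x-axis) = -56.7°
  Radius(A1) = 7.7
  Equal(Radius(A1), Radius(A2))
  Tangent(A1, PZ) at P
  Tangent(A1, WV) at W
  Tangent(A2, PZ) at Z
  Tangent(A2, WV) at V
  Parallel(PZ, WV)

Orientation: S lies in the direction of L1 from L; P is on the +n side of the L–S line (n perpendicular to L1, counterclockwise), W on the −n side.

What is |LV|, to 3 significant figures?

38.1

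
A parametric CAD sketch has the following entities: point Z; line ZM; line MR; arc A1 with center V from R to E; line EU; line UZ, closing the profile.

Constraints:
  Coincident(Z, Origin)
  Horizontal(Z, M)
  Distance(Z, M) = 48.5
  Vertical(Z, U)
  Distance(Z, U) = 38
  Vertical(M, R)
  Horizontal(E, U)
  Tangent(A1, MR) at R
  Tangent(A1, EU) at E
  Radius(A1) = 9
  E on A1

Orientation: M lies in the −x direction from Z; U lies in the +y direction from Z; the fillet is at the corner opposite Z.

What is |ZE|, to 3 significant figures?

54.8

Z is at the origin; ZM is horizontal with |ZM| = 48.5 and M on the −x side, so M = (-48.5, 0.00). ZU is vertical with |ZU| = 38.0 and U on the +y side, so U = (0.00, 38.0). The virtual corner opposite Z is at (-48.5, 38.0). Since A1 is tangent to MR there, VR ⟂ MR and since A1 is tangent to EU there, VE ⟂ EU, with radius 9.0, so the center V sits 9.0 in from both sides at V = (-39.5, 29.0). That places the tangent points at R = (-48.5, 29.0) on MR and E = (-39.5, 38.0) on EU. Then |ZE| = |E − Z| = 54.8.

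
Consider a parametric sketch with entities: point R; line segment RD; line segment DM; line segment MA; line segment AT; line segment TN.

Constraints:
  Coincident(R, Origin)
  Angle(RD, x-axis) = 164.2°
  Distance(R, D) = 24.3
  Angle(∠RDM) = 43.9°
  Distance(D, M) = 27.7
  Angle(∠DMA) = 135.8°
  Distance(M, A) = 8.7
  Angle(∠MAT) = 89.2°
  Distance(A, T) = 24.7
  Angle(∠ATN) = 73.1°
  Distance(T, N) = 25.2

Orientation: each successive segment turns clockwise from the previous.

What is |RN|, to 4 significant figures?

20.21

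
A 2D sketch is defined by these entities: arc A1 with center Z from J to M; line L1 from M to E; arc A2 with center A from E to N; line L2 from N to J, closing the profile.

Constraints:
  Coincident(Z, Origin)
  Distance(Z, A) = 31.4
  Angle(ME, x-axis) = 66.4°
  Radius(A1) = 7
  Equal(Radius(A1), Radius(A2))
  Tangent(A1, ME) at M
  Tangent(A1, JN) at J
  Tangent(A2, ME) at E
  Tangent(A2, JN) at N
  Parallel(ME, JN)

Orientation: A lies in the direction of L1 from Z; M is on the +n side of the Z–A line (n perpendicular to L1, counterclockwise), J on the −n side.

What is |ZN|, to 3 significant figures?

32.2

The slot axis is L1's direction at 66.4°, so u = (cos 66.4°, sin 66.4°) = (0.400, 0.916) and n = (−sin 66.4°, cos 66.4°) = (-0.916, 0.400). Z is at the origin and A lies 31.4 along u from Z, so A = 31.4·u = (12.6, 28.8). Tangency of A1 to both parallel lines with radius 7.0 puts M and J at Z ± 7.0·n: M = (-6.41, 2.80), J = (6.41, -2.80). Equal radii place E and N the same way about A: E = A + 7.0·n = (6.16, 31.6), N = A − 7.0·n = (19.0, 26.0). Then |ZN| = |N − Z| = 32.2.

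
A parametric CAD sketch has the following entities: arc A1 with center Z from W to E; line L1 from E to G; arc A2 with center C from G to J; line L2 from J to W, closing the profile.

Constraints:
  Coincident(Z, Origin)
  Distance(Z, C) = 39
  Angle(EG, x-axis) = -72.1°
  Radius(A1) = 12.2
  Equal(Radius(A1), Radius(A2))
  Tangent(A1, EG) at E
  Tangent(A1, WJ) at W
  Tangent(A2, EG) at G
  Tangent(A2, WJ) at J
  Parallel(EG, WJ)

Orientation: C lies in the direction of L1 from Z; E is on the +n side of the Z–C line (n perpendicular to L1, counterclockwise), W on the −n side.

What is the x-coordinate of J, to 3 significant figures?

0.377

The slot axis is L1's direction at -72.1°, so u = (cos -72.1°, sin -72.1°) = (0.307, -0.952) and n = (−sin -72.1°, cos -72.1°) = (0.952, 0.307). Z is at the origin and C lies 39.0 along u from Z, so C = 39.0·u = (12.0, -37.1). Tangency of A1 to both parallel lines with radius 12.2 puts E and W at Z ± 12.2·n: E = (11.6, 3.75), W = (-11.6, -3.75). Equal radii place G and J the same way about C: G = C + 12.2·n = (23.6, -33.4), J = C − 12.2·n = (0.377, -40.9). So J.x = 0.377.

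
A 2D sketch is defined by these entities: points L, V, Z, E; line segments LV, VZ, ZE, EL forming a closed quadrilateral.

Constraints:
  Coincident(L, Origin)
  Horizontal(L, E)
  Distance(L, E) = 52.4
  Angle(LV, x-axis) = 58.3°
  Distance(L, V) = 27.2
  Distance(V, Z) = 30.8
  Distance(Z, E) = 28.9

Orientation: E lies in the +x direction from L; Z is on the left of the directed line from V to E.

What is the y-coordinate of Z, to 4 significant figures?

27.86

Checks: |VZ| = 30.80 ✓; |ZE| = 28.90 ✓.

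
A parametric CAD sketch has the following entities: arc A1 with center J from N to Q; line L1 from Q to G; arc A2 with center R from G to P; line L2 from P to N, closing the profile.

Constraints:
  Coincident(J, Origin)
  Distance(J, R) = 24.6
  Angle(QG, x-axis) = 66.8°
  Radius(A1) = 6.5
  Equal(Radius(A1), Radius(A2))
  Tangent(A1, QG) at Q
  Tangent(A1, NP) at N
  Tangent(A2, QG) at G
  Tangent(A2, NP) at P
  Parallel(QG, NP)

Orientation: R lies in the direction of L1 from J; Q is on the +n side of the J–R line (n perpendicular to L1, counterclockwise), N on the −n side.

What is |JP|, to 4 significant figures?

25.44

The slot axis is L1's direction at 66.8°, so u = (cos 66.8°, sin 66.8°) = (0.3939, 0.9191) and n = (−sin 66.8°, cos 66.8°) = (-0.9191, 0.3939). J is at the origin and R lies 24.6 along u from J, so R = 24.6·u = (9.691, 22.61). Tangency of A1 to both parallel lines with radius 6.5 puts Q and N at J ± 6.5·n: Q = (-5.974, 2.561), N = (5.974, -2.561). Equal radii place G and P the same way about R: G = R + 6.5·n = (3.717, 25.17), P = R − 6.5·n = (15.67, 20.05). Then |JP| = |P − J| = 25.44.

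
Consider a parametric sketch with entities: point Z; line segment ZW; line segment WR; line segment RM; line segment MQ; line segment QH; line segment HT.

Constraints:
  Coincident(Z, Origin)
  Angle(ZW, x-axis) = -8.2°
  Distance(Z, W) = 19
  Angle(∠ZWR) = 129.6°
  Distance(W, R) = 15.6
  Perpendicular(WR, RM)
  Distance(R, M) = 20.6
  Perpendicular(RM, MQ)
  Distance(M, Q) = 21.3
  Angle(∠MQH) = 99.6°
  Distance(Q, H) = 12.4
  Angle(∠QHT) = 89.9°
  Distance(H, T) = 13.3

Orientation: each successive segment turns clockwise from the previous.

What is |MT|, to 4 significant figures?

17.69

Z is at the origin; ZW runs at -8.2° with length 19.0, so W = (18.81, -2.710). ∠ZWR = 129.6° gives WR at -58.60° from the x-axis; with |WR| = 15.6, R = (26.93, -16.03). WR is perpendicular to RM, so RM runs at -148.6°; with |RM| = 20.6, M = (9.350, -26.76). RM is perpendicular to MQ, so MQ runs at 121.4°; with |MQ| = 21.3, Q = (-1.747, -8.578). ∠MQH = 99.6° gives QH at 41.00° from the x-axis; with |QH| = 12.4, H = (7.611, -0.4424). ∠QHT = 89.9° gives HT at -49.10° from the x-axis; with |HT| = 13.3, T = (16.32, -10.50). Then |MT| = |T − M| = 17.69.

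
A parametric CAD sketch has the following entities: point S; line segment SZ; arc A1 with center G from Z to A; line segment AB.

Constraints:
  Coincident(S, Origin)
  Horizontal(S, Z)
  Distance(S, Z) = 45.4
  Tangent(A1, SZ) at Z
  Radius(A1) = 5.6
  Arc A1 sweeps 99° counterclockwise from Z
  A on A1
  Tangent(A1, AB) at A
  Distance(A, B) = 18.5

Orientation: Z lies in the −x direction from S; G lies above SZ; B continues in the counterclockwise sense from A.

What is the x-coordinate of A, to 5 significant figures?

-39.869

S is at the origin; S and Z share the same y with |SZ| = 45.4 and Z on the −x side, so Z = (-45.400, 0.0000). A1 meets SZ tangentially, so GZ is at right angles to SZ, so G = Z + (0, 5.6) = (-45.400, 5.6000). On A1, Z sits at bearing -90° from G; a 99° counterclockwise sweep puts A at bearing 9°, so A = G + 5.6·(cos 9°, sin 9°) = (-39.869, 6.4760). So A.x = -39.869.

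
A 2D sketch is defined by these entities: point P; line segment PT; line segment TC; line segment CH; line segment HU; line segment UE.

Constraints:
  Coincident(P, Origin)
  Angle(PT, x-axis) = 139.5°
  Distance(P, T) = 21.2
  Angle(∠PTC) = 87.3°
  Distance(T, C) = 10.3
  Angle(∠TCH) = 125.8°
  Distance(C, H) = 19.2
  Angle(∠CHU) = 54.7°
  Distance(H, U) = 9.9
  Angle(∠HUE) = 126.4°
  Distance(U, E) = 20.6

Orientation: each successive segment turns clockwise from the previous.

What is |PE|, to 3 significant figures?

22.1

∠CHU = 54.7° gives HU at -133° from the x-axis; with |HU| = 9.9, U = (3.26, 11.5). ∠HUE = 126.4° gives UE at 174° from the x-axis; with |UE| = 20.6, E = (-17.2, 13.8). Then |PE| = |E − P| = 22.1.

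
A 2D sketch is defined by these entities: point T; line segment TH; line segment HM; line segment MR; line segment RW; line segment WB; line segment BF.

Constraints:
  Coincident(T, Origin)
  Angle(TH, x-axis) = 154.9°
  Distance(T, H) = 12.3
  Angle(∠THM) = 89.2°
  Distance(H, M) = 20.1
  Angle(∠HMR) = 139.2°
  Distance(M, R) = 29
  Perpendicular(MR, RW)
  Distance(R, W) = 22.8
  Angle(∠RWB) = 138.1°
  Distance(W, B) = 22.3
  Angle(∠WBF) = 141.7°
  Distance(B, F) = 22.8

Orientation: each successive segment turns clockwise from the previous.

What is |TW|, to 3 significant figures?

36.1

∠HMR = 139.2° gives MR at 23.3° from the x-axis; with |MR| = 29.0, R = (24.3, 34.8). MR ⟂ RW, so RW runs at -66.7°; with |RW| = 22.8, W = (33.3, 13.8). Then |TW| = |W − T| = 36.1.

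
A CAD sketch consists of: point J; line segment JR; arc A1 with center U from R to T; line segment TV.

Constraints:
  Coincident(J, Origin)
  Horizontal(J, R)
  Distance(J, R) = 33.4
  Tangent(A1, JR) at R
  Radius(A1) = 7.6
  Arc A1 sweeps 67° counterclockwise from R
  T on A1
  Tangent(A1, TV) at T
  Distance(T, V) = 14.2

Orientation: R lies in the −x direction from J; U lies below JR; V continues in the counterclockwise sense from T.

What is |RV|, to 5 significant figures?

21.696

J is at the origin; JR is horizontal with |JR| = 33.4 and R on the −x side, so R = (-33.400, 0.0000). Tangency of A1 to JR means the radius UR is perpendicular to JR, so U = R + (0, -7.6) = (-33.400, -7.6000). On A1, R sits at bearing 90° from U; a 67° counterclockwise sweep puts T at bearing 157°, so T = U + 7.6·(cos 157°, sin 157°) = (-40.396, -4.6304). A1 meets TV tangentially, so UT is at right angles to TV, so TV runs along (−sin 157°, cos 157°); with |TV| = 14.2, V = (-45.944, -17.702). Then |RV| = |V − R| = 21.696.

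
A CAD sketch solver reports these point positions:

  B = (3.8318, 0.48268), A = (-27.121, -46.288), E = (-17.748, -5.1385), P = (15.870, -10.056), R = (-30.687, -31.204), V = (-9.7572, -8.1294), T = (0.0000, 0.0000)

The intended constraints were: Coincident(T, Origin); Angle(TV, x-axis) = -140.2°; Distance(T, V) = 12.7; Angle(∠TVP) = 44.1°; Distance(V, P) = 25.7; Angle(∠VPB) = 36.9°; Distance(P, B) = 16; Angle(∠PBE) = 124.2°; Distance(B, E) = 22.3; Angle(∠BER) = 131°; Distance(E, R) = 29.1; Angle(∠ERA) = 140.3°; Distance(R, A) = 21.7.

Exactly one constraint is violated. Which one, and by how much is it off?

Distance(R, A) = 21.7 — off by 6.20.

T = (0.00, 0.00) ✓; TV at -140.2° ✓; |TV| = 12.70 ✓; ∠TVP = 44.10° ✓; |VP| = 25.70 ✓; ∠VPB = 36.90° ✓; |PB| = 16.00 ✓; ∠PBE = 124.2° ✓; |BE| = 22.30 ✓; ∠BER = 131.0° ✓; |ER| = 29.10 ✓; ∠ERA = 140.3° ✓; |RA| = 15.50 ✗.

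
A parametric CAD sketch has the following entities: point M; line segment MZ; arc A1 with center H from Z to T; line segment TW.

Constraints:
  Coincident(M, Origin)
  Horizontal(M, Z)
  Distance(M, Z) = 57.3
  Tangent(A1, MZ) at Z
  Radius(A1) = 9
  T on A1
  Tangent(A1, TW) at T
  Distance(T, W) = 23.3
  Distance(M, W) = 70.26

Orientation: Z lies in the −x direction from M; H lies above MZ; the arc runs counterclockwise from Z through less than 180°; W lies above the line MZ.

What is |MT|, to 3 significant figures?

51.5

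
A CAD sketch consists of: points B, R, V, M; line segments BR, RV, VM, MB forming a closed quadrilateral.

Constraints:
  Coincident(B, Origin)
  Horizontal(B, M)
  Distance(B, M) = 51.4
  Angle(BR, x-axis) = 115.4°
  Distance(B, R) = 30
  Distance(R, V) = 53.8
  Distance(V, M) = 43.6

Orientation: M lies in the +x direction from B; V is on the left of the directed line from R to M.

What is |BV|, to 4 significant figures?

57.07

B is at the origin; BM is horizontal with |BM| = 51.4 and M in +x, so M = (51.4, 0). BR runs at 115.4° with |BR| = 30.0, so R = (-12.87, 27.10). V is determined by |RV| = 53.8 and |VM| = 43.6 together: it lies at the intersection of circle(R, 53.8) and circle(M, 43.6). With |RM| = 69.75, the foot of the radical line on RM is 42.00 from R and the perpendicular offset is √(53.8² − 42.00²) = 33.63. Taking the left-of-RM solution: V = (38.89, 41.77).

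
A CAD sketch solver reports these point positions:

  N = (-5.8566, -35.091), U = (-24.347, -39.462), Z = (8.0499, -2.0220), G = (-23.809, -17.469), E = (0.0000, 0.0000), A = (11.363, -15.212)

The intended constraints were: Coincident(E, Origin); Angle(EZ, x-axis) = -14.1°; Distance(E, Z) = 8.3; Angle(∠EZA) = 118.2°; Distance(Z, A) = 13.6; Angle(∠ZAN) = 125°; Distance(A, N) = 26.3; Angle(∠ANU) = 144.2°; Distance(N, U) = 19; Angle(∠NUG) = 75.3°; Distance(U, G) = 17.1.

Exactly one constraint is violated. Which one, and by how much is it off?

Distance(U, G) = 17.1 — off by 4.90.

E = (0.00, 0.00) ✓; EZ at -14.10° ✓; |EZ| = 8.300 ✓; ∠EZA = 118.2° ✓; |ZA| = 13.60 ✓; ∠ZAN = 125.0° ✓; |AN| = 26.30 ✓; ∠ANU = 144.2° ✓; |NU| = 19.00 ✓; ∠NUG = 75.30° ✓; |UG| = 22.00 ✗.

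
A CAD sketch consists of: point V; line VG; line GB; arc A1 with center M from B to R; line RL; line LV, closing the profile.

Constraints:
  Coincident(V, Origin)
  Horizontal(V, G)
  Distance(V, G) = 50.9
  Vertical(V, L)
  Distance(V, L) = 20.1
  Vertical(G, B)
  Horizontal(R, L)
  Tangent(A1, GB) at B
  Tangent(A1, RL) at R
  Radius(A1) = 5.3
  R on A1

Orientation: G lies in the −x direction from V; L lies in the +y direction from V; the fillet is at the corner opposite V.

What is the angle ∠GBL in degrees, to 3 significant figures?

95.9°

The virtual corner opposite V is at (-50.9, 20.1). Since A1 is tangent to GB there, MB ⟂ GB and the tangent condition forces MR to be normal to RL, with radius 5.3, so the center M sits 5.3 in from both sides at M = (-45.6, 14.8). That places the tangent points at B = (-50.9, 14.8) on GB and R = (-45.6, 20.1) on RL. Then cos ∠GBL = BG·BL / (|BG||BL|), giving 95.9°.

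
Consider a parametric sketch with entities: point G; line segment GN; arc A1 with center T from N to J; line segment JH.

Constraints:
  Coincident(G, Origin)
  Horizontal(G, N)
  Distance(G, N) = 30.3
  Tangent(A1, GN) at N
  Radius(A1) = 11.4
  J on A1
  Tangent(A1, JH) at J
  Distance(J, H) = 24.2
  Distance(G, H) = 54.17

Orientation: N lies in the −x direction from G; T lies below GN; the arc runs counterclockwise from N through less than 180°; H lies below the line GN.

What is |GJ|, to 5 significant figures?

43.390

G is at the origin; G and N share the same y with |GN| = 30.3 and N on the −x side, so N = (-30.300, 0.0000). Tangency of A1 to GN means the radius TN is perpendicular to GN, so T = N + (0, -11.4) = (-30.300, -11.400). Since TJ ⟂ JH (tangency), |TH| = √(11.4² + 24.2²) = 26.751 regardless of where J sits on A1. So H lies on both circle(G, 54.17) and circle(T, 26.751); the below-GN intersection is H = (-40.281, -36.219). J is the foot of the tangent from H: J = (-41.681, -12.059).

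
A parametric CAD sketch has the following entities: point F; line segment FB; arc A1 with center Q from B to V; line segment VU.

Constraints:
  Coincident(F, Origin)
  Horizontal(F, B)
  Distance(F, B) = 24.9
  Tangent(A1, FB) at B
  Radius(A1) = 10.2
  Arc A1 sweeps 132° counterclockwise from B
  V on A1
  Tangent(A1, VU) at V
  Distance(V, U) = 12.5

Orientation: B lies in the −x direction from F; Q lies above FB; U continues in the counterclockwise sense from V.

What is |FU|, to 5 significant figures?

36.771

On A1, B sits at bearing -90° from Q; a 132° counterclockwise sweep puts V at bearing 42°, so V = Q + 10.2·(cos 42°, sin 42°) = (-17.320, 17.025). A1 meets VU tangentially, so QV is at right angles to VU, so VU runs along (−sin 42°, cos 42°); with |VU| = 12.5, U = (-25.684, 26.314). Then |FU| = |U − F| = 36.771.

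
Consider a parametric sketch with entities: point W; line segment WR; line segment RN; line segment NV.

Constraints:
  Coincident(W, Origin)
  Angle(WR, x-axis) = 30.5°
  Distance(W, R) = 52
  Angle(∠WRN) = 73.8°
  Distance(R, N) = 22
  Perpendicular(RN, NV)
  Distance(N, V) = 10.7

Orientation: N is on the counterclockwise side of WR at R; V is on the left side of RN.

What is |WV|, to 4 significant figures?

39.94

W is at the origin; WR runs at 30.5° with length 52.0, so R = 52.0·(cos 30.5°, sin 30.5°) = (44.80, 26.39). ∠WRN = 73.8°, so RN runs at 30.5° + (180° − 73.8°) = 136.7° from the x-axis; with |RN| = 22.0, N = R + 22.0·(cos 136.7°, sin 136.7°) = (28.79, 41.48). RN is perpendicular to NV; with |NV| = 10.7 on the left of RN, V = N + 10.7·(-0.6858, -0.7278) = (21.46, 33.69). Then |WV| = |V − W| = 39.94.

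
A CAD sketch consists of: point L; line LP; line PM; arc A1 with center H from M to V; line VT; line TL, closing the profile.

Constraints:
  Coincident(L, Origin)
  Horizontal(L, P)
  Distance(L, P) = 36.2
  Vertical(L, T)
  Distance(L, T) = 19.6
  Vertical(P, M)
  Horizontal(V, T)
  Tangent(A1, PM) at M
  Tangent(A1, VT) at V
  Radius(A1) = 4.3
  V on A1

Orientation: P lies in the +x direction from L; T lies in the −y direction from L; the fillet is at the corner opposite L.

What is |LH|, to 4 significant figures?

35.38

L is at the origin; L and P share the same y with |LP| = 36.2 and P on the +x side, so P = (36.20, 0.000). LT is vertical with |LT| = 19.6 and T on the −y side, so T = (0.000, -19.60). The virtual corner opposite L is at (36.20, -19.60). The tangent condition forces HM to be normal to PM and A1 meets VT tangentially, so HV is at right angles to VT, with radius 4.3, so the center H sits 4.3 in from both sides at H = (31.90, -15.30). Then |LH| = |H − L| = 35.38.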